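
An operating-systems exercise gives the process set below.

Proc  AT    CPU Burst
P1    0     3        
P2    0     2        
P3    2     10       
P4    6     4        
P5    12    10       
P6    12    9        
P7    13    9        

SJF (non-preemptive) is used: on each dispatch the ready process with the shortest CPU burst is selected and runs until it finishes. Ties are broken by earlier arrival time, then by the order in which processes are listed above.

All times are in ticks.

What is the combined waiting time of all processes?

61

Timeline: | P2 0-2 | P1 2-5 | P3 5-15 | P4 15-19 | P6 19-28 | P7 28-37 | P5 37-47 |
Completion: P1=5  P2=2  P3=15  P4=19  P5=47  P6=28  P7=37
Waiting = turnaround − burst: P1=2, P2=0, P3=3, P4=9, P5=25, P6=7, P7=15
Total waiting = 2 + 0 + 3 + 9 + 25 + 7 + 15 = 61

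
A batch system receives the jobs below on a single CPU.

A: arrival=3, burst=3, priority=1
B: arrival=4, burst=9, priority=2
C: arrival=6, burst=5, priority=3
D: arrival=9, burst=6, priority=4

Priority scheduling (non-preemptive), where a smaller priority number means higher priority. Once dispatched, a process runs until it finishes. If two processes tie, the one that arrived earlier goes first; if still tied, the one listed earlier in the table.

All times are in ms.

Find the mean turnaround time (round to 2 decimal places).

11.25

Gantt: | idle 0-3 | A 3-6 | B 6-15 | C 15-20 | D 20-26 |
Completion: A=6  B=15  C=20  D=26
Turnaround times: A=3, B=11, C=14, D=17
Average turnaround = (3+11+14+17) / 4 = 45/4 = 11.25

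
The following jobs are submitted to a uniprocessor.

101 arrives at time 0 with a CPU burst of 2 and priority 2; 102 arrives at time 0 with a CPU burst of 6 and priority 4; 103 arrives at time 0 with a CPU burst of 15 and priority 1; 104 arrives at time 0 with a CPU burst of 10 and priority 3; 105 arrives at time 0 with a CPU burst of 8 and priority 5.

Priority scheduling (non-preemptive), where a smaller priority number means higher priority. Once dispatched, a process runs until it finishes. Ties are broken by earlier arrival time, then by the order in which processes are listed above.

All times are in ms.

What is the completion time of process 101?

17

Timeline: | 103 0-15 | 101 15-17 | 104 17-27 | 102 27-33 | 105 33-41 |
Completion: 101=17  102=33  103=15  104=27  105=41
Turnaround (C−A): 101=17  102=33  103=15  104=27  105=41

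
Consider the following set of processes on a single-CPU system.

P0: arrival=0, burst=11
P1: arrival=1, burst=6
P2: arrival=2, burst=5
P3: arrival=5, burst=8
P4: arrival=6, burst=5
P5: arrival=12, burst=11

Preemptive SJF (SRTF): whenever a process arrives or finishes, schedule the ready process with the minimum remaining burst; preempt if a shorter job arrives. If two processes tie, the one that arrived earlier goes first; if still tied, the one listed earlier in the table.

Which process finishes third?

Timeline: | P0 0-1 | P1 1-7 | P2 7-12 | P4 12-17 | P3 17-25 | P0 25-35 | P5 35-46 |
Completion: P0=35  P1=7  P2=12  P3=25  P4=17  P5=46
Turnaround (C−A): P0=35  P1=6  P2=10  P3=20  P4=11  P5=34
Finish order: P1 → P2 → P4 → P3 → P0 → P5

P4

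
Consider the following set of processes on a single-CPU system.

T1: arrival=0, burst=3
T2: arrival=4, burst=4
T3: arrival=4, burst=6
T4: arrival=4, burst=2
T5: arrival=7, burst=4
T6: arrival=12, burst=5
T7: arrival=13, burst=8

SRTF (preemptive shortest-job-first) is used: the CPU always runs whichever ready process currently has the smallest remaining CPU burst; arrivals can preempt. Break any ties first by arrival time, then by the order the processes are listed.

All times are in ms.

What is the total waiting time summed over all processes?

Gantt: | T1 0-3 | idle 3-4 | T4 4-6 | T2 6-10 | T5 10-14 | T6 14-19 | T3 19-25 | T7 25-33 |
Completion: T1=3  T2=10  T3=25  T4=6  T5=14  T6=19  T7=33
Turnaround (C−A): T1=3  T2=6  T3=21  T4=2  T5=7  T6=7  T7=20
Waiting = turnaround − burst: T1=0, T2=2, T3=15, T4=0, T5=3, T6=2, T7=12
Total waiting = 0 + 2 + 15 + 0 + 3 + 2 + 12 = 34

34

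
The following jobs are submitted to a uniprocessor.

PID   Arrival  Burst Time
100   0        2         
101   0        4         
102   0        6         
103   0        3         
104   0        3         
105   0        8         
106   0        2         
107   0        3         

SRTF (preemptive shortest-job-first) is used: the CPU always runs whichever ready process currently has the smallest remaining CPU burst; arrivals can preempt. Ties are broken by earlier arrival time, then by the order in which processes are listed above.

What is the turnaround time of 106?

Schedule: | 100 0-2 | 106 2-4 | 103 4-7 | 104 7-10 | 107 10-13 | 101 13-17 | 102 17-23 | 105 23-31 |
Completion: 100=2  101=17  102=23  103=7  104=10  105=31  106=4  107=13
Turnaround (C−A): 100=2  101=17  102=23  103=7  104=10  105=31  106=4  107=13
Turnaround(106) = completion − arrival = 4 − 0 = 4

4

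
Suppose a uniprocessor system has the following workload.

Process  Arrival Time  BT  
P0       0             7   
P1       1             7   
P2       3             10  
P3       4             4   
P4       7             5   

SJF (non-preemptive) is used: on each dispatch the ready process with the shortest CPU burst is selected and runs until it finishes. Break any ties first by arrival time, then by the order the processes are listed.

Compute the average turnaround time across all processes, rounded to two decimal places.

15.00

Gantt: | P0 0-7 | P3 7-11 | P4 11-16 | P1 16-23 | P2 23-33 |
Completion: P0=7  P1=23  P2=33  P3=11  P4=16
Turnaround (C−A): P0=7  P1=22  P2=30  P3=7  P4=9
Turnaround times: P0=7, P1=22, P2=30, P3=7, P4=9
Average turnaround = (7+22+30+7+9) / 5 = 75/5 = 15.00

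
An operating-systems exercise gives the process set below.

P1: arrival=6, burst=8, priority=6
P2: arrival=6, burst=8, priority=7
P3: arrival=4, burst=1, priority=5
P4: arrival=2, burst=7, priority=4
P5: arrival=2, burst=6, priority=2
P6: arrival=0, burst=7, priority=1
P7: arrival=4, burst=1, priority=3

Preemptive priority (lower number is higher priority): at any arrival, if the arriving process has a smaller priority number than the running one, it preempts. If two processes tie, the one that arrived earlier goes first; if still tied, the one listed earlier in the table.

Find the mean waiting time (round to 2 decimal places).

Timeline: | P6 0-7 | P5 7-13 | P7 13-14 | P4 14-21 | P3 21-22 | P1 22-30 | P2 30-38 |
Completion: P1=30  P2=38  P3=22  P4=21  P5=13  P6=7  P7=14
Turnaround (C−A): P1=24  P2=32  P3=18  P4=19  P5=11  P6=7  P7=10
Waiting times: P1=16, P2=24, P3=17, P4=12, P5=5, P6=0, P7=9
Average waiting = (16+24+17+12+5+0+9) / 7 = 83/7 = 11.86

11.86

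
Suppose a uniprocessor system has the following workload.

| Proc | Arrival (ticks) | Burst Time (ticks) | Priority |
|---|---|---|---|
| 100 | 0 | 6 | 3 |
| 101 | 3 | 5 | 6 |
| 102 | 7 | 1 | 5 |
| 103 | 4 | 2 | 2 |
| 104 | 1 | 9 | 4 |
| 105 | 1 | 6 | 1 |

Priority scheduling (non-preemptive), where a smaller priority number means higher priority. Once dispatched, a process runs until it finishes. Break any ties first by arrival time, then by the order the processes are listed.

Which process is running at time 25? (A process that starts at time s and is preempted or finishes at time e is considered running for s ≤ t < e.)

101

Gantt: | 100 0-6 | 105 6-12 | 103 12-14 | 104 14-23 | 102 23-24 | 101 24-29 |
Completion: 100=6  101=29  102=24  103=14  104=23  105=12
Turnaround (C−A): 100=6  101=26  102=17  103=10  104=22  105=11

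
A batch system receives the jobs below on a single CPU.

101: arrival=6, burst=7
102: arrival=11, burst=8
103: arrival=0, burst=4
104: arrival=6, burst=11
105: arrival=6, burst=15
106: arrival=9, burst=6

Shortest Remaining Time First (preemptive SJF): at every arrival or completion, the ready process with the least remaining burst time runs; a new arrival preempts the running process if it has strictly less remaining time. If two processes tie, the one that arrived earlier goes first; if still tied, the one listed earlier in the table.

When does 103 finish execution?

4

Gantt: | 103 0-4 | idle 4-6 | 101 6-13 | 106 13-19 | 102 19-27 | 104 27-38 | 105 38-53 |
Completion: 101=13  102=27  103=4  104=38  105=53  106=19
Turnaround (C−A): 101=7  102=16  103=4  104=32  105=47  106=10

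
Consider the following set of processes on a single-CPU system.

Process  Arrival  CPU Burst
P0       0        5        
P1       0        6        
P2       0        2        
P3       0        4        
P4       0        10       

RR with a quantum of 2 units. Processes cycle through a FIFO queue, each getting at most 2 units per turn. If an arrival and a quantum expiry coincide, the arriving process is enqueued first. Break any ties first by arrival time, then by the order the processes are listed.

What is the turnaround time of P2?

6

Gantt: | P0 0-2 | P1 2-4 | P2 4-6 | P3 6-8 | P4 8-10 | P0 10-12 | P1 12-14 | P3 14-16 | P4 16-18 | P0 18-19 | P1 19-21 | P4 21-27 |
Completion: P0=19  P1=21  P2=6  P3=16  P4=27
Turnaround (C−A): P0=19  P1=21  P2=6  P3=16  P4=27
Turnaround(P2) = completion − arrival = 6 − 0 = 6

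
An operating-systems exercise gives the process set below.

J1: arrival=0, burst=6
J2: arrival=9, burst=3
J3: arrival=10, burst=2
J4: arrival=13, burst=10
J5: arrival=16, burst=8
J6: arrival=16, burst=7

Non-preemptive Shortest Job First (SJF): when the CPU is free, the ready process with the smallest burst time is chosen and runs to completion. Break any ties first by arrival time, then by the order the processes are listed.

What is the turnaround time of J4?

Timeline: | J1 0-6 | idle 6-9 | J2 9-12 | J3 12-14 | J4 14-24 | J6 24-31 | J5 31-39 |
Completion: J1=6  J2=12  J3=14  J4=24  J5=39  J6=31
Turnaround(J4) = completion − arrival = 24 − 13 = 11

11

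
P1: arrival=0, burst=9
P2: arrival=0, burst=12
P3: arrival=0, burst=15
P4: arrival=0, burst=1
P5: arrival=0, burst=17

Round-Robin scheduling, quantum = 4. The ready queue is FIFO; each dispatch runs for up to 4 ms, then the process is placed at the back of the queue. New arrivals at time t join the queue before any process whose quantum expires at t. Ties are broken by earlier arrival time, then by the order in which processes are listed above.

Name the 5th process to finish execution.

P5

Schedule: | P1 0-4 | P2 4-8 | P3 8-12 | P4 12-13 | P5 13-17 | P1 17-21 | P2 21-25 | P3 25-29 | P5 29-33 | P1 33-34 | P2 34-38 | P3 38-42 | P5 42-46 | P3 46-49 | P5 49-54 |
Completion: P1=34  P2=38  P3=49  P4=13  P5=54
Turnaround (C−A): P1=34  P2=38  P3=49  P4=13  P5=54
Finish order: P4 → P1 → P2 → P3 → P5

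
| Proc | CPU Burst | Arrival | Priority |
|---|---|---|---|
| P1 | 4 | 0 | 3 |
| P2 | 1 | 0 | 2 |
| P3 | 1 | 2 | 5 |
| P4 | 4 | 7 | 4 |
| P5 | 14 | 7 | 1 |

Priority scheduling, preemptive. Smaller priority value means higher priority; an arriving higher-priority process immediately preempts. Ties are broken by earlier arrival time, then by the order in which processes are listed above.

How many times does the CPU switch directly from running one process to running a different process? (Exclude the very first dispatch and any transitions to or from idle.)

3

Gantt: | P2 0-1 | P1 1-5 | P3 5-6 | idle 6-7 | P5 7-21 | P4 21-25 |
Completion: P1=5  P2=1  P3=6  P4=25  P5=21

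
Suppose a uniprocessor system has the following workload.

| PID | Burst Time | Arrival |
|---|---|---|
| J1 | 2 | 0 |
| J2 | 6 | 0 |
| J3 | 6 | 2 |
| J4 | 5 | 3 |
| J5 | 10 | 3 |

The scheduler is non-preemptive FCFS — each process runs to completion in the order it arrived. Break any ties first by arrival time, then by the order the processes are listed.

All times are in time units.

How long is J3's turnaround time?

Gantt: | J1 0-2 | J2 2-8 | J3 8-14 | J4 14-19 | J5 19-29 |
Completion: J1=2  J2=8  J3=14  J4=19  J5=29
Turnaround (C−A): J1=2  J2=8  J3=12  J4=16  J5=26
Turnaround(J3) = completion − arrival = 14 − 2 = 12

12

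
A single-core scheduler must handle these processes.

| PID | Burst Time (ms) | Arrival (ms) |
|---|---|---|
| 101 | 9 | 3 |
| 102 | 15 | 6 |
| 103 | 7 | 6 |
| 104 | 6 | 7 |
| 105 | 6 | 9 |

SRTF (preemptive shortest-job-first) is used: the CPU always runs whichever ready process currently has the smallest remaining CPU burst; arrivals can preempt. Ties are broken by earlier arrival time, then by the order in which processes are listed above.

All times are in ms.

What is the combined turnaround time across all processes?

100

Schedule: | idle 0-3 | 101 3-12 | 104 12-18 | 105 18-24 | 103 24-31 | 102 31-46 |
Completion: 101=12  102=46  103=31  104=18  105=24
Turnaround = completion − arrival: 101=9, 102=40, 103=25, 104=11, 105=15
Total turnaround = 9 + 40 + 25 + 11 + 15 = 100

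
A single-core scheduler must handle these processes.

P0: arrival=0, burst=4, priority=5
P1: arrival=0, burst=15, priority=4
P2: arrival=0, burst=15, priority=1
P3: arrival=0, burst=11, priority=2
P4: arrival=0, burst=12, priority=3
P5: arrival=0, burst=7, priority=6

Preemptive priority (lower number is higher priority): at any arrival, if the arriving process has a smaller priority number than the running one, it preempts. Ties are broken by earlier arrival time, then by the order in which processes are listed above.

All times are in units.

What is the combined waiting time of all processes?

189

Timeline: | P2 0-15 | P3 15-26 | P4 26-38 | P1 38-53 | P0 53-57 | P5 57-64 |
Completion: P0=57  P1=53  P2=15  P3=26  P4=38  P5=64
Waiting = turnaround − burst: P0=53, P1=38, P2=0, P3=15, P4=26, P5=57
Total waiting = 53 + 38 + 0 + 15 + 26 + 57 = 189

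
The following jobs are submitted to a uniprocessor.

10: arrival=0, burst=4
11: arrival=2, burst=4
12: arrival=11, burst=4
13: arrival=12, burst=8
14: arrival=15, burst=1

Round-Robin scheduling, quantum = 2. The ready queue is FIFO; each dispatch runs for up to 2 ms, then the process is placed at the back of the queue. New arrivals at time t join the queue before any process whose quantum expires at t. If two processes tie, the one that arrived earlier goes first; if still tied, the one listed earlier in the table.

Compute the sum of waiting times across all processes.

Schedule: | 10 0-2 | 11 2-4 | 10 4-6 | 11 6-8 | idle 8-11 | 12 11-13 | 13 13-15 | 12 15-17 | 14 17-18 | 13 18-24 |
Completion: 10=6  11=8  12=17  13=24  14=18
Turnaround (C−A): 10=6  11=6  12=6  13=12  14=3
Waiting = turnaround − burst: 10=2, 11=2, 12=2, 13=4, 14=2
Total waiting = 2 + 2 + 2 + 4 + 2 = 12

12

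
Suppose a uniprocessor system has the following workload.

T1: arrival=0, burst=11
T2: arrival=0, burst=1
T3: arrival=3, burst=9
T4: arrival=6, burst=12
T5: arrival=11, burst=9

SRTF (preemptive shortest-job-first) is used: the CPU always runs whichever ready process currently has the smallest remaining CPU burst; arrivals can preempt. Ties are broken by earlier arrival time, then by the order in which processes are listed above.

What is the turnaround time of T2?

Gantt: | T2 0-1 | T1 1-12 | T3 12-21 | T5 21-30 | T4 30-42 |
Completion: T1=12  T2=1  T3=21  T4=42  T5=30
Turnaround(T2) = completion − arrival = 1 − 0 = 1

1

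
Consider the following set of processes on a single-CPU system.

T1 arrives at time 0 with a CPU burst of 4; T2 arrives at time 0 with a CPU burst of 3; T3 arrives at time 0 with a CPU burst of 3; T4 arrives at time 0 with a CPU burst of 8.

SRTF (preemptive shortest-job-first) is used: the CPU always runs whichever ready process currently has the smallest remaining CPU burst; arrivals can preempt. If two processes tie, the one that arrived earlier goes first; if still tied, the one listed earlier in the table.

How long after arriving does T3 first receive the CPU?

Timeline: | T2 0-3 | T3 3-6 | T1 6-10 | T4 10-18 |
Completion: T1=10  T2=3  T3=6  T4=18
Turnaround (C−A): T1=10  T2=3  T3=6  T4=18
Response(T3) = first start − arrival = 3 − 0 = 3

3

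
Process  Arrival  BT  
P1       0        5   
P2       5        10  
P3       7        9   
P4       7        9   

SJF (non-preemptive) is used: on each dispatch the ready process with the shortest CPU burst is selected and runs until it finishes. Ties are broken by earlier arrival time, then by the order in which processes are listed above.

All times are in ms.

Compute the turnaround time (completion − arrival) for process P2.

10

Gantt: | P1 0-5 | P2 5-15 | P3 15-24 | P4 24-33 |
Completion: P1=5  P2=15  P3=24  P4=33
Turnaround (C−A): P1=5  P2=10  P3=17  P4=26
Turnaround(P2) = completion − arrival = 15 − 5 = 10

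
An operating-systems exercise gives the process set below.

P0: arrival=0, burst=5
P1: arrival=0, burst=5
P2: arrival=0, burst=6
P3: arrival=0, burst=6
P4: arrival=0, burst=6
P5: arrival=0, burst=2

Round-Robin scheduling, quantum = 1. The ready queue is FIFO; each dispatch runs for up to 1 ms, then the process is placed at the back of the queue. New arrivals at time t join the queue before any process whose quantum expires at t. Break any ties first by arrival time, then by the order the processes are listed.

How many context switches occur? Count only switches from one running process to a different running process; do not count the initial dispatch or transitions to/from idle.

29

Timeline: | P0 0-1 | P1 1-2 | P2 2-3 | P3 3-4 | P4 4-5 | P5 5-6 | P0 6-7 | P1 7-8 | P2 8-9 | P3 9-10 | P4 10-11 | P5 11-12 | P0 12-13 | P1 13-14 | P2 14-15 | P3 15-16 | P4 16-17 | P0 17-18 | P1 18-19 | P2 19-20 | P3 20-21 | P4 21-22 | P0 22-23 | P1 23-24 | P2 24-25 | P3 25-26 | P4 26-27 | P2 27-28 | P3 28-29 | P4 29-30 |
Completion: P0=23  P1=24  P2=28  P3=29  P4=30  P5=12
Turnaround (C−A): P0=23  P1=24  P2=28  P3=29  P4=30  P5=12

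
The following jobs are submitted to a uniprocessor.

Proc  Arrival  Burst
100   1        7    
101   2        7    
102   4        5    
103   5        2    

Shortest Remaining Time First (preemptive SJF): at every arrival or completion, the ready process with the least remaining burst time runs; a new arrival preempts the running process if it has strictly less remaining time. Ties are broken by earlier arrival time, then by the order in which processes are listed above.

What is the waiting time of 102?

6

Gantt: | idle 0-1 | 100 1-5 | 103 5-7 | 100 7-10 | 102 10-15 | 101 15-22 |
Completion: 100=10  101=22  102=15  103=7
Waiting(102) = turnaround − burst = 11 − 5 = 6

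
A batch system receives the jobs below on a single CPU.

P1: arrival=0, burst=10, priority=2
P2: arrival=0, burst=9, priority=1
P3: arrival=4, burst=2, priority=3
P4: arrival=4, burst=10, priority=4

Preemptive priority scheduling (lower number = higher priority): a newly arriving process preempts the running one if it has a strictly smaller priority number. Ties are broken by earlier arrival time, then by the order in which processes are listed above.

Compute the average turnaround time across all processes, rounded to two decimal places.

Timeline: | P2 0-9 | P1 9-19 | P3 19-21 | P4 21-31 |
Completion: P1=19  P2=9  P3=21  P4=31
Turnaround times: P1=19, P2=9, P3=17, P4=27
Average turnaround = (19+9+17+27) / 4 = 72/4 = 18.00

18.00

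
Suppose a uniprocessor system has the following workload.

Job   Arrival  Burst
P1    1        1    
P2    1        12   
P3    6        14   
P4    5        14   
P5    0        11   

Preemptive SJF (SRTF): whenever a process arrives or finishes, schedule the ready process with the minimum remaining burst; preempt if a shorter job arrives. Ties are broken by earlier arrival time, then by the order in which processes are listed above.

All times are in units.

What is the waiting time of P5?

Schedule: | P5 0-1 | P1 1-2 | P5 2-12 | P2 12-24 | P4 24-38 | P3 38-52 |
Completion: P1=2  P2=24  P3=52  P4=38  P5=12
Turnaround (C−A): P1=1  P2=23  P3=46  P4=33  P5=12
Waiting(P5) = turnaround − burst = 12 − 11 = 1

1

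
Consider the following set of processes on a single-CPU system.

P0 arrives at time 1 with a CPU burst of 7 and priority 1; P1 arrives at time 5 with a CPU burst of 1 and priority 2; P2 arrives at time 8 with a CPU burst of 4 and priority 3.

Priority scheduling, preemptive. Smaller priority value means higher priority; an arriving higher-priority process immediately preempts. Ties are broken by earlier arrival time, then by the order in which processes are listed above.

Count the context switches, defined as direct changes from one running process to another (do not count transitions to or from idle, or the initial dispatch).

Timeline: | idle 0-1 | P0 1-8 | P1 8-9 | P2 9-13 |
Completion: P0=8  P1=9  P2=13

2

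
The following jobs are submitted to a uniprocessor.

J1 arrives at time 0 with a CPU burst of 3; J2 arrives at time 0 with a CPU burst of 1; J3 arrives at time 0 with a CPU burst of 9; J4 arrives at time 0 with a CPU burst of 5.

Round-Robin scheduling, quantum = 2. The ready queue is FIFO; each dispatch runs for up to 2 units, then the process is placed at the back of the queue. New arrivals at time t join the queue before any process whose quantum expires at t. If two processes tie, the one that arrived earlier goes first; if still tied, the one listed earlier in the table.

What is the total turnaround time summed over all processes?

Timeline: | J1 0-2 | J2 2-3 | J3 3-5 | J4 5-7 | J1 7-8 | J3 8-10 | J4 10-12 | J3 12-14 | J4 14-15 | J3 15-18 |
Completion: J1=8  J2=3  J3=18  J4=15
Turnaround (C−A): J1=8  J2=3  J3=18  J4=15
Turnaround = completion − arrival: J1=8, J2=3, J3=18, J4=15
Total turnaround = 8 + 3 + 18 + 15 = 44

44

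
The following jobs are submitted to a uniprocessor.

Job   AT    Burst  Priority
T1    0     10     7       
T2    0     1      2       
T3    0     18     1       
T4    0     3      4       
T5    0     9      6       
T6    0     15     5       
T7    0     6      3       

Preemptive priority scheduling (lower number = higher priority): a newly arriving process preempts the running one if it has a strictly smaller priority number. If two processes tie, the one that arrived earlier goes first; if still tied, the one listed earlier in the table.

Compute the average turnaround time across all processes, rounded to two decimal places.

35.29

Timeline: | T3 0-18 | T2 18-19 | T7 19-25 | T4 25-28 | T6 28-43 | T5 43-52 | T1 52-62 |
Completion: T1=62  T2=19  T3=18  T4=28  T5=52  T6=43  T7=25
Turnaround (C−A): T1=62  T2=19  T3=18  T4=28  T5=52  T6=43  T7=25
Turnaround times: T1=62, T2=19, T3=18, T4=28, T5=52, T6=43, T7=25
Average turnaround = (62+19+18+28+52+43+25) / 7 = 247/7 = 35.29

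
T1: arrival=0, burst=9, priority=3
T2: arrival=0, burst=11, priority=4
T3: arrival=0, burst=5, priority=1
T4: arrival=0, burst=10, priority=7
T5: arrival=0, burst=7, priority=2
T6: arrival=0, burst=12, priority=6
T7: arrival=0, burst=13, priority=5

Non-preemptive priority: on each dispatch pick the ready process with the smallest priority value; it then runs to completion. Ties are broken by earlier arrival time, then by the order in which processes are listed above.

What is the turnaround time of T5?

12

Schedule: | T3 0-5 | T5 5-12 | T1 12-21 | T2 21-32 | T7 32-45 | T6 45-57 | T4 57-67 |
Completion: T1=21  T2=32  T3=5  T4=67  T5=12  T6=57  T7=45
Turnaround (C−A): T1=21  T2=32  T3=5  T4=67  T5=12  T6=57  T7=45
Turnaround(T5) = completion − arrival = 12 − 0 = 12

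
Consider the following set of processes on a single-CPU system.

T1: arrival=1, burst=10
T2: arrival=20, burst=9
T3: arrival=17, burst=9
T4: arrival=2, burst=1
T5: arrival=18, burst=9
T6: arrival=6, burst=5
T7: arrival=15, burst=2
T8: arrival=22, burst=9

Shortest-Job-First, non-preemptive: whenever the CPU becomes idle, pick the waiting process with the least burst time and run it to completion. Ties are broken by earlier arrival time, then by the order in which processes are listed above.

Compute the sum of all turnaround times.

Gantt: | idle 0-1 | T1 1-11 | T4 11-12 | T6 12-17 | T7 17-19 | T3 19-28 | T5 28-37 | T2 37-46 | T8 46-55 |
Completion: T1=11  T2=46  T3=28  T4=12  T5=37  T6=17  T7=19  T8=55
Turnaround (C−A): T1=10  T2=26  T3=11  T4=10  T5=19  T6=11  T7=4  T8=33
Turnaround = completion − arrival: T1=10, T2=26, T3=11, T4=10, T5=19, T6=11, T7=4, T8=33
Total turnaround = 10 + 26 + 11 + 10 + 19 + 11 + 4 + 33 = 124

124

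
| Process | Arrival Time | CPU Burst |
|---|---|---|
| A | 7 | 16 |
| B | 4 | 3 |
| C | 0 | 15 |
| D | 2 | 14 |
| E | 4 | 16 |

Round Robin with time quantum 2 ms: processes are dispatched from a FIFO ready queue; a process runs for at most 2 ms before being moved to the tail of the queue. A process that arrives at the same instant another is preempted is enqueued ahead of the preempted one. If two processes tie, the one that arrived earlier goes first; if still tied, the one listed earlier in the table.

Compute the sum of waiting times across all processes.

169

Gantt: | C 0-2 | D 2-4 | C 4-6 | B 6-8 | E 8-10 | D 10-12 | C 12-14 | A 14-16 | B 16-17 | E 17-19 | D 19-21 | C 21-23 | A 23-25 | E 25-27 | D 27-29 | C 29-31 | A 31-33 | E 33-35 | D 35-37 | C 37-39 | A 39-41 | E 41-43 | D 43-45 | C 45-47 | A 47-49 | E 49-51 | D 51-53 | C 53-54 | A 54-56 | E 56-58 | A 58-60 | E 60-62 | A 62-64 |
Completion: A=64  B=17  C=54  D=53  E=62
Turnaround (C−A): A=57  B=13  C=54  D=51  E=58
Waiting = turnaround − burst: A=41, B=10, C=39, D=37, E=42
Total waiting = 41 + 10 + 39 + 37 + 42 = 169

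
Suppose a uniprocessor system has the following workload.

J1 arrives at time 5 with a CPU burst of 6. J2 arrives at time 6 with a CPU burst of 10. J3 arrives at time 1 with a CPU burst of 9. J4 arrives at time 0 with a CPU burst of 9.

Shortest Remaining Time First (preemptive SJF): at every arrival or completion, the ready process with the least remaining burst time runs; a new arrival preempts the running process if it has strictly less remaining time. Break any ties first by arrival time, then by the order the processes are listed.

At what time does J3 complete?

24

Gantt: | J4 0-9 | J1 9-15 | J3 15-24 | J2 24-34 |
Completion: J1=15  J2=34  J3=24  J4=9
Turnaround (C−A): J1=10  J2=28  J3=23  J4=9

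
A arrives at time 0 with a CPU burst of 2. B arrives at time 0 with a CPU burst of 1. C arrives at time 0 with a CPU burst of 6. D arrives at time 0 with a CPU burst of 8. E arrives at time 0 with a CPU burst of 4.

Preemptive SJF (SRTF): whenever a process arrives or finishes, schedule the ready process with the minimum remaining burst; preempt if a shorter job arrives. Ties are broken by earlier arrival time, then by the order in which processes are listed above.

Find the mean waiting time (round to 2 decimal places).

Timeline: | B 0-1 | A 1-3 | E 3-7 | C 7-13 | D 13-21 |
Completion: A=3  B=1  C=13  D=21  E=7
Waiting times: A=1, B=0, C=7, D=13, E=3
Average waiting = (1+0+7+13+3) / 5 = 24/5 = 4.80

4.80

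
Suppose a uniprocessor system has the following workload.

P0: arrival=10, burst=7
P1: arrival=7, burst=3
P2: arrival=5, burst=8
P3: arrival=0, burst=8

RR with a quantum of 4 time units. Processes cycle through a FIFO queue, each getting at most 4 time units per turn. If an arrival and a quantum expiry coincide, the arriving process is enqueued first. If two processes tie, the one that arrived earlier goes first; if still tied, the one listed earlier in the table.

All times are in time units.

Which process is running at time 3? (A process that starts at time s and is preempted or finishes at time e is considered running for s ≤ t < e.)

P3

Timeline: | P3 0-8 | P2 8-12 | P1 12-15 | P0 15-19 | P2 19-23 | P0 23-26 |
Completion: P0=26  P1=15  P2=23  P3=8
Turnaround (C−A): P0=16  P1=8  P2=18  P3=8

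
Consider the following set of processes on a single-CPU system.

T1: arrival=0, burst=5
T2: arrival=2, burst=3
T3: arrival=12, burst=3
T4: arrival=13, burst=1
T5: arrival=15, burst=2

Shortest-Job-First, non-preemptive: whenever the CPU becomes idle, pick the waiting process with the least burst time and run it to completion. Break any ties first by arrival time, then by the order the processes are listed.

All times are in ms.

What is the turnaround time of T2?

Schedule: | T1 0-5 | T2 5-8 | idle 8-12 | T3 12-15 | T4 15-16 | T5 16-18 |
Completion: T1=5  T2=8  T3=15  T4=16  T5=18
Turnaround(T2) = completion − arrival = 8 − 2 = 6

6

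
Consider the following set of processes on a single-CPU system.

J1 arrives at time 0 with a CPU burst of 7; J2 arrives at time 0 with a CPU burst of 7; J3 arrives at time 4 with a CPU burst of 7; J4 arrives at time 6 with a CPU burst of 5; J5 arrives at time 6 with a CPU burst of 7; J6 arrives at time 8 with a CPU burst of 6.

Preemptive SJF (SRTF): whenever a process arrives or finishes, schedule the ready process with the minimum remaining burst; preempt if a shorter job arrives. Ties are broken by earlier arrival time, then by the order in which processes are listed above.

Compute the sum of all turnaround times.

Timeline: | J1 0-7 | J4 7-12 | J6 12-18 | J2 18-25 | J3 25-32 | J5 32-39 |
Completion: J1=7  J2=25  J3=32  J4=12  J5=39  J6=18
Turnaround = completion − arrival: J1=7, J2=25, J3=28, J4=6, J5=33, J6=10
Total turnaround = 7 + 25 + 28 + 6 + 33 + 10 = 109

109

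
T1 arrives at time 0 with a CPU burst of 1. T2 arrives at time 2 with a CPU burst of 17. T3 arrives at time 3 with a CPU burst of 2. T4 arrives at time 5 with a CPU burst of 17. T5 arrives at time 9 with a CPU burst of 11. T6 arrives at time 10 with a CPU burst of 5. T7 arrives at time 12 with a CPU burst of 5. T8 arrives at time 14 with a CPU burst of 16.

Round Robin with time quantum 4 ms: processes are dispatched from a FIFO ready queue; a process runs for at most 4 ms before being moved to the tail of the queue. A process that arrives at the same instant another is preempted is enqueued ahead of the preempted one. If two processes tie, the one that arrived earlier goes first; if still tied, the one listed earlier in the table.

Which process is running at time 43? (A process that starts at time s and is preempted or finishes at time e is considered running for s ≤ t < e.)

T5

Gantt: | T1 0-1 | idle 1-2 | T2 2-6 | T3 6-8 | T4 8-12 | T2 12-16 | T5 16-20 | T6 20-24 | T7 24-28 | T4 28-32 | T8 32-36 | T2 36-40 | T5 40-44 | T6 44-45 | T7 45-46 | T4 46-50 | T8 50-54 | T2 54-58 | T5 58-61 | T4 61-65 | T8 65-69 | T2 69-70 | T4 70-71 | T8 71-75 |
Completion: T1=1  T2=70  T3=8  T4=71  T5=61  T6=45  T7=46  T8=75
Turnaround (C−A): T1=1  T2=68  T3=5  T4=66  T5=52  T6=35  T7=34  T8=61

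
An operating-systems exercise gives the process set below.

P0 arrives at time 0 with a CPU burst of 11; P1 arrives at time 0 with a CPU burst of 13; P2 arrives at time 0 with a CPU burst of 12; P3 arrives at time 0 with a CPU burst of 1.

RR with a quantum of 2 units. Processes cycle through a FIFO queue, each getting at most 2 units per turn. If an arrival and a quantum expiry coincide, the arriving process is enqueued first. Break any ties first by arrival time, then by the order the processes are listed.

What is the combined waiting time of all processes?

Gantt: | P0 0-2 | P1 2-4 | P2 4-6 | P3 6-7 | P0 7-9 | P1 9-11 | P2 11-13 | P0 13-15 | P1 15-17 | P2 17-19 | P0 19-21 | P1 21-23 | P2 23-25 | P0 25-27 | P1 27-29 | P2 29-31 | P0 31-32 | P1 32-34 | P2 34-36 | P1 36-37 |
Completion: P0=32  P1=37  P2=36  P3=7
Turnaround (C−A): P0=32  P1=37  P2=36  P3=7
Waiting = turnaround − burst: P0=21, P1=24, P2=24, P3=6
Total waiting = 21 + 24 + 24 + 6 = 75

75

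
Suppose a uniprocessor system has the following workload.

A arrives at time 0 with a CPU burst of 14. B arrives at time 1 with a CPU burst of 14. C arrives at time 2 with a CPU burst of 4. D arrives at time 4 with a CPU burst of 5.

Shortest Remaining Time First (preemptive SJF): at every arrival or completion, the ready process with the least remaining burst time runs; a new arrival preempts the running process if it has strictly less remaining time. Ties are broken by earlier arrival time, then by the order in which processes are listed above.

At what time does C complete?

6

Gantt: | A 0-2 | C 2-6 | D 6-11 | A 11-23 | B 23-37 |
Completion: A=23  B=37  C=6  D=11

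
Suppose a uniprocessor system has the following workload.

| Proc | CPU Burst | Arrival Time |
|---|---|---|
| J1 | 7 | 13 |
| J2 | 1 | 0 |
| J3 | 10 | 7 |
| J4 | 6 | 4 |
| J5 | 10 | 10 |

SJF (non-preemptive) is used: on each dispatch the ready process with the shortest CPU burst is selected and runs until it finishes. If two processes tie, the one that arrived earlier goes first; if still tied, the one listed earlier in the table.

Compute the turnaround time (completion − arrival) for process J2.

1

Schedule: | J2 0-1 | idle 1-4 | J4 4-10 | J3 10-20 | J1 20-27 | J5 27-37 |
Completion: J1=27  J2=1  J3=20  J4=10  J5=37
Turnaround(J2) = completion − arrival = 1 − 0 = 1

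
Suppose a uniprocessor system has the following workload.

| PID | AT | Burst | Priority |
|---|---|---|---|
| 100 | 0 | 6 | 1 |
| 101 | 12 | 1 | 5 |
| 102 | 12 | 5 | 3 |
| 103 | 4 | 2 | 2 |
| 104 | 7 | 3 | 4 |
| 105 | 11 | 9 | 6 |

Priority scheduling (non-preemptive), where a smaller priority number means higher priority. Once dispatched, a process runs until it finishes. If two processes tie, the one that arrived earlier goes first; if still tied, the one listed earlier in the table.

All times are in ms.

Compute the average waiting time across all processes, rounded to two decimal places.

Schedule: | 100 0-6 | 103 6-8 | 104 8-11 | 105 11-20 | 102 20-25 | 101 25-26 |
Completion: 100=6  101=26  102=25  103=8  104=11  105=20
Turnaround (C−A): 100=6  101=14  102=13  103=4  104=4  105=9
Waiting times: 100=0, 101=13, 102=8, 103=2, 104=1, 105=0
Average waiting = (0+13+8+2+1+0) / 6 = 24/6 = 4.00

4.00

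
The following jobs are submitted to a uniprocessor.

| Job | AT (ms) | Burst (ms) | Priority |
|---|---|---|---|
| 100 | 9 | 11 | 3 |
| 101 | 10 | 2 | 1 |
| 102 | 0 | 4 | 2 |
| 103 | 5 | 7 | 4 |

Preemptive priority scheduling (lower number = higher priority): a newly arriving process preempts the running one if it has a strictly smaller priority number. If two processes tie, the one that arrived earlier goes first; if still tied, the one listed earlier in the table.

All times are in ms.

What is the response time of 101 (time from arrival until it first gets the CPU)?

Timeline: | 102 0-4 | idle 4-5 | 103 5-9 | 100 9-10 | 101 10-12 | 100 12-22 | 103 22-25 |
Completion: 100=22  101=12  102=4  103=25
Turnaround (C−A): 100=13  101=2  102=4  103=20
Response(101) = first start − arrival = 10 − 10 = 0

0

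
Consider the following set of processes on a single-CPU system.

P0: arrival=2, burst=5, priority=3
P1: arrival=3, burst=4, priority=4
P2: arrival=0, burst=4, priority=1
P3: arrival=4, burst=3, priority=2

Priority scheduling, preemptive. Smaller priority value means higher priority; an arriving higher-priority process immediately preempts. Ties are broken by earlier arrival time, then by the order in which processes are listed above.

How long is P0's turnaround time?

10

Gantt: | P2 0-4 | P3 4-7 | P0 7-12 | P1 12-16 |
Completion: P0=12  P1=16  P2=4  P3=7
Turnaround (C−A): P0=10  P1=13  P2=4  P3=3
Turnaround(P0) = completion − arrival = 12 − 2 = 10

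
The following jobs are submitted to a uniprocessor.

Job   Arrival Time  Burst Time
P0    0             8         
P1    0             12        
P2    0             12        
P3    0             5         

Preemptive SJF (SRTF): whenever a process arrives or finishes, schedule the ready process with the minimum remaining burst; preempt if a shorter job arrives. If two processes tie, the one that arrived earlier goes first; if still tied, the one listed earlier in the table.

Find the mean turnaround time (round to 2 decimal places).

Timeline: | P3 0-5 | P0 5-13 | P1 13-25 | P2 25-37 |
Completion: P0=13  P1=25  P2=37  P3=5
Turnaround (C−A): P0=13  P1=25  P2=37  P3=5
Turnaround times: P0=13, P1=25, P2=37, P3=5
Average turnaround = (13+25+37+5) / 4 = 80/4 = 20.00

20.00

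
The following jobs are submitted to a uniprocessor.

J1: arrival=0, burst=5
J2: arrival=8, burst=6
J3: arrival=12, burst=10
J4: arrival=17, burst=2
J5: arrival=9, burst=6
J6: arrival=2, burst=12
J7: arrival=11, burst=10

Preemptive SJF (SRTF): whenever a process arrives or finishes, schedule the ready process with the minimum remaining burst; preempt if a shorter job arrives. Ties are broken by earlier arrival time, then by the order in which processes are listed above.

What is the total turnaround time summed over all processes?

124

Gantt: | J1 0-5 | J6 5-8 | J2 8-14 | J5 14-17 | J4 17-19 | J5 19-22 | J6 22-31 | J7 31-41 | J3 41-51 |
Completion: J1=5  J2=14  J3=51  J4=19  J5=22  J6=31  J7=41
Turnaround = completion − arrival: J1=5, J2=6, J3=39, J4=2, J5=13, J6=29, J7=30
Total turnaround = 5 + 6 + 39 + 2 + 13 + 29 + 30 = 124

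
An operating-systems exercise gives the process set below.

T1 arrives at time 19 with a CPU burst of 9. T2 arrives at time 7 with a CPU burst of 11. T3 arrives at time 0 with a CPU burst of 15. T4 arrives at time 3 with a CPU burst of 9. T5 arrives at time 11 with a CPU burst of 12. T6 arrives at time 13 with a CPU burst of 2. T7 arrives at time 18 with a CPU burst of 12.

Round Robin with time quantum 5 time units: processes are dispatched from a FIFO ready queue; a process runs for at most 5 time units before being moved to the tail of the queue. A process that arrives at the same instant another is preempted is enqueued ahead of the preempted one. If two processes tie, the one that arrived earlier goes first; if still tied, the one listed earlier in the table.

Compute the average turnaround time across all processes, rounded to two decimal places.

Schedule: | T3 0-5 | T4 5-10 | T3 10-15 | T2 15-20 | T4 20-24 | T5 24-29 | T6 29-31 | T3 31-36 | T7 36-41 | T1 41-46 | T2 46-51 | T5 51-56 | T7 56-61 | T1 61-65 | T2 65-66 | T5 66-68 | T7 68-70 |
Completion: T1=65  T2=66  T3=36  T4=24  T5=68  T6=31  T7=70
Turnaround times: T1=46, T2=59, T3=36, T4=21, T5=57, T6=18, T7=52
Average turnaround = (46+59+36+21+57+18+52) / 7 = 289/7 = 41.29

41.29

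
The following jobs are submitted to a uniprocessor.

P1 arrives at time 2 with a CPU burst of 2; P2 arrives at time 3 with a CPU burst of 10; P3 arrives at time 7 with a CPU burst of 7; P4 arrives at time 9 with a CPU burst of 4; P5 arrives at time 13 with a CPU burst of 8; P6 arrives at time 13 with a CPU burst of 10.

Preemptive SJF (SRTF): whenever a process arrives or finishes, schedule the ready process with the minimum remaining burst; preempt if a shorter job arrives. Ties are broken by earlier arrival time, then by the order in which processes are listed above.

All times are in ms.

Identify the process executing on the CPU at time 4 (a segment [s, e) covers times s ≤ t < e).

P2

Schedule: | idle 0-2 | P1 2-4 | P2 4-9 | P4 9-13 | P2 13-18 | P3 18-25 | P5 25-33 | P6 33-43 |
Completion: P1=4  P2=18  P3=25  P4=13  P5=33  P6=43
Turnaround (C−A): P1=2  P2=15  P3=18  P4=4  P5=20  P6=30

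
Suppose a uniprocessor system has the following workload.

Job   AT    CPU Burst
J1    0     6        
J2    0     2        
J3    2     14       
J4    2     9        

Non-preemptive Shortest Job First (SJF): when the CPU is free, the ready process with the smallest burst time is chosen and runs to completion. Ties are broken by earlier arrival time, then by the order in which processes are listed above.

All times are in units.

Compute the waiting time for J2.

Schedule: | J2 0-2 | J1 2-8 | J4 8-17 | J3 17-31 |
Completion: J1=8  J2=2  J3=31  J4=17
Waiting(J2) = turnaround − burst = 2 − 2 = 0

0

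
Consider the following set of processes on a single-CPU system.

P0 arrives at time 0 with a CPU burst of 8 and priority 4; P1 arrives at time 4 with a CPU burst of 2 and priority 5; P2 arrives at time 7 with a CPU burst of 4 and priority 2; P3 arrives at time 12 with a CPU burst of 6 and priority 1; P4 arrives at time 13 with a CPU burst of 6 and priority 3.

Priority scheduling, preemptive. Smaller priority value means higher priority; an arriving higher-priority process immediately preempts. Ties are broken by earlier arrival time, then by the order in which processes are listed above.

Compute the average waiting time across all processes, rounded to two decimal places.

5.80

Gantt: | P0 0-7 | P2 7-11 | P0 11-12 | P3 12-18 | P4 18-24 | P1 24-26 |
Completion: P0=12  P1=26  P2=11  P3=18  P4=24
Waiting times: P0=4, P1=20, P2=0, P3=0, P4=5
Average waiting = (4+20+0+0+5) / 5 = 29/5 = 5.80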